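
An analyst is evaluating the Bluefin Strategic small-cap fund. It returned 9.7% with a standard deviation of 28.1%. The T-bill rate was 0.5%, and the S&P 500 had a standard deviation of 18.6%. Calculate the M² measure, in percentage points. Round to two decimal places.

6.59

Sharpe = (Rp − Rf) / σp = (9.7% − 0.5%) / 28.1% = 0.3274
M² = Rf + Sharpe × σm = 0.5% + 0.3274 × 18.6% = 6.5896%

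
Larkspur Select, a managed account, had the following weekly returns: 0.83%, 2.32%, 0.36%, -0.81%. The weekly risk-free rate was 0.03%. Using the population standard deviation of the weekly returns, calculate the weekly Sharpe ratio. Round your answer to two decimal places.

0.57

r̄ = (0.83 + 2.32 + 0.36 − 0.81) / 4 = 0.6750%
Σ(r − r̄)² = 5.0345; population σ = √(5.0345/4) = 1.1219%
Sharpe = (r̄ − rf) / σ = (0.6750 − 0.03) / 1.1219 = 0.6450 / 1.1219 = 0.5749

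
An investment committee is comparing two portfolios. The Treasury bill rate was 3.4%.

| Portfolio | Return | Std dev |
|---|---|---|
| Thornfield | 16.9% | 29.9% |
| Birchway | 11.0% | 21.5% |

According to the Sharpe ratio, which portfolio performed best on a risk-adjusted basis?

Thornfield

Thornfield: Sharpe ratio = (16.9% − 3.4%) / 29.9% = 0.452
Birchway: Sharpe ratio = (11.0% − 3.4%) / 21.5% = 0.353
Highest: Thornfield (0.452).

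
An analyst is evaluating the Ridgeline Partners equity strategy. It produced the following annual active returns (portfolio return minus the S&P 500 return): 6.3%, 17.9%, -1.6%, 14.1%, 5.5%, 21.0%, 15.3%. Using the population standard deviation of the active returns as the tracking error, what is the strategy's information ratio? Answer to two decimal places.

1.51

r̄ = (6.3 + 17.9 − 1.6 + 14.1 + 5.5 + 21 + 15.3) / 7 = 78.50 / 7 = 11.2143%
Σ(r − r̄)² = (6.3 − 11.2143)² + (17.9 − 11.2143)² + … = 386.4886
population σ = √(386.4886 / 7) = √55.2127 = 7.4305%
IR = r̄ / tracking error = 11.2143 / 7.4305 = 1.5092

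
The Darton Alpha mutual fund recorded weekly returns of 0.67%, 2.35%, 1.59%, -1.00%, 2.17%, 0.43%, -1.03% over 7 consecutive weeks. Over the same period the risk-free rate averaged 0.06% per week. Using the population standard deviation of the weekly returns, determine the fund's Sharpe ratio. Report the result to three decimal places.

r̄ = (0.67 + 2.35 + 1.59 − 1 + 2.17 + 0.43 − 1.03) / 7 = 0.7400%
Σ(r − r̄)² = (0.67 − 0.7400)² + (2.35 − 0.7400)² + (1.59 − 0.7400)² + … = 11.6210
σ = √[11.6210 / 7] = 1.2885%
Sharpe = (r̄ − rf) / σ = (0.7400 − 0.06) / 1.2885 = 0.6800 / 1.2885 = 0.5277

0.528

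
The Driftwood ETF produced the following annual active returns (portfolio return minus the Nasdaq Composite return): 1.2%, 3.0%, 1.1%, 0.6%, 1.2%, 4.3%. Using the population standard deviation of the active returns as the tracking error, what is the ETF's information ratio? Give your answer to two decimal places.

r̄ = (1.2 + 3 + 1.1 + 0.6 + 1.2 + 4.3) / 6 = 11.40 / 6 = 1.9000%
Σ(r − r̄)² = 10.2800; population σ = √(10.2800/6) = 1.3089%
IR = r̄ / tracking error = 1.9000 / 1.3089 = 1.4516

1.45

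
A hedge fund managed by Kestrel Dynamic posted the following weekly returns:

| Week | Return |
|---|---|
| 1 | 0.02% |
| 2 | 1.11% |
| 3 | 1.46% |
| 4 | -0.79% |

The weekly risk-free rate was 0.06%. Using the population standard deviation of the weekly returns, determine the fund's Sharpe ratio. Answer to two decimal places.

0.44

r̄ = (0.02 + 1.11 + 1.46 − 0.79) / 4 = 1.800 / 4 = 0.4500%
Population σ = √[Σ(r − r̄)² / 4] = √[3.1782 / 4] = √0.7946 = 0.8914%
Sharpe = (r̄ − rf) / σ = (0.4500 − 0.06) / 0.8914 = 0.3900 / 0.8914 = 0.4375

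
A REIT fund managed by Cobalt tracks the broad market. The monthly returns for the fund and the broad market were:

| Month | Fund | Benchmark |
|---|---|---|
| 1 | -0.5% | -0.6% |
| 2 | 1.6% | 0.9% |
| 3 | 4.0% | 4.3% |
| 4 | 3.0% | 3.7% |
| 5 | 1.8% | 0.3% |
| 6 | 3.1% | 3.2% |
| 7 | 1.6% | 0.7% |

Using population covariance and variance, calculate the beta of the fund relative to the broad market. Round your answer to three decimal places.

0.712

r̄p = 2.0857%,  r̄m = 1.7857%
Cov = Σ(rp − r̄p)(rm − r̄m) / 7 = 2.2212
Var(rm) = Σ(rm − r̄m)² / 7 = 3.1212
β = Cov / Var = 2.2212 / 3.1212 = 0.7116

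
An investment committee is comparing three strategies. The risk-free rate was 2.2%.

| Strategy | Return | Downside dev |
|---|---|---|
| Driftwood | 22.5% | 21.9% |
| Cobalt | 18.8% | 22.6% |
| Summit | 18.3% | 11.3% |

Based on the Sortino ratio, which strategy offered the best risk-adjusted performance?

Summit

Driftwood: Sortino ratio = (22.5% − 2.2%) / 21.9% = 0.927
Cobalt: Sortino ratio = (18.8% − 2.2%) / 22.6% = 0.735
Summit: Sortino ratio = (18.3% − 2.2%) / 11.3% = 1.425
Highest: Summit (1.425).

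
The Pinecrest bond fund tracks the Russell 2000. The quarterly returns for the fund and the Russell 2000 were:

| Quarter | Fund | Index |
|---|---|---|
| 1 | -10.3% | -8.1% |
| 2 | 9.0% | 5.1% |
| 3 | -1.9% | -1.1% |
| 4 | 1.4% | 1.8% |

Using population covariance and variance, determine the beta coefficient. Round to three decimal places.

1.403

r̄p = -0.4500%,  r̄m = -0.5750%
Cov = Σ(rp − r̄p)(rm − r̄m) / 4 = 33.2263
Var(rm) = Σ(rm − r̄m)² / 4 = 23.6869
β = Cov / Var = 33.2263 / 23.6869 = 1.4027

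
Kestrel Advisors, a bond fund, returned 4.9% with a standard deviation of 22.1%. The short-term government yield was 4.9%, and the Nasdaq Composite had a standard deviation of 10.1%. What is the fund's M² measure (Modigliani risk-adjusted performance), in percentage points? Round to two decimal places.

4.90

Sharpe = (Rp − Rf) / σp = (4.9% − 4.9%) / 22.1% = 0.0000
M² = Rf + Sharpe × σm = 4.9% + 0.0000 × 10.1% = 4.9000%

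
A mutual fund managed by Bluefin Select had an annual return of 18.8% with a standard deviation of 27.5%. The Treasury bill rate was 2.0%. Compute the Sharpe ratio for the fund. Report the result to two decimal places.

Sharpe = (Rp − Rf) / σp = (18.8% − 2.0%) / 27.5% = 16.80% / 27.5% = 0.6109

0.61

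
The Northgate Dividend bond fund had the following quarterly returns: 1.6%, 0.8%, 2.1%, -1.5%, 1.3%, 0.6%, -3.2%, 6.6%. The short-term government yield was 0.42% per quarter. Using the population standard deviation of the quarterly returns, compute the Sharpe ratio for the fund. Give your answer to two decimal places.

0.23

Mean return r̄ = 8.30 / 8 = 1.0375%
Population σ = √[Σ(r − r̄)² / 8] = √[57.0988 / 8] = √7.1374 = 2.6716%
Sharpe = (r̄ − rf) / σ = (1.0375 − 0.42) / 2.6716 = 0.6175 / 2.6716 = 0.2311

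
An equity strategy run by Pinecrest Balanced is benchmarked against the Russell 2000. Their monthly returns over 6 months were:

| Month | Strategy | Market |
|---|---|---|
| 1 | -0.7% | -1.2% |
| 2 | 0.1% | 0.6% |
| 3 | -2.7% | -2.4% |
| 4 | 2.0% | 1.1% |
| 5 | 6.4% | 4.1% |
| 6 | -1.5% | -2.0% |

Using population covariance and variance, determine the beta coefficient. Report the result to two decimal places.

1.31

r̄p = 0.6000%,  r̄m = 0.0333%
Cov = Σ(rp − r̄p)(rm − r̄m) / 6 = 6.4500
Var(rm) = Σ(rm − r̄m)² / 6 = 4.9289
β = Cov / Var = 6.4500 / 4.9289 = 1.3086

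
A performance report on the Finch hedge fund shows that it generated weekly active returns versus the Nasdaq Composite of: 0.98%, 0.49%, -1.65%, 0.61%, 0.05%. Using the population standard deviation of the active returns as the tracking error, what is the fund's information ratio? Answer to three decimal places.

0.104

μ = (0.98 + 0.49 − 1.65 + 0.61 + 0.05) / 5 = 0.0960%
Population std dev = √[4.2515 / 5] = 0.9221%
IR = μ / tracking error = 0.0960 / 0.9221 = 0.1041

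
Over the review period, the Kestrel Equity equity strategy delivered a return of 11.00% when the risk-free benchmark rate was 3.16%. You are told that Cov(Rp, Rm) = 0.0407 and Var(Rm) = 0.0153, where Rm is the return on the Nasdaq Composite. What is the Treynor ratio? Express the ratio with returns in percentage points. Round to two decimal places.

β = Cov / Var = 0.0407 / 0.0153 = 2.6601
Treynor = (Rp − Rf) / β = (11.00% − 3.16%) / 2.6601 = 7.84 / 2.6601 = 2.9473

2.95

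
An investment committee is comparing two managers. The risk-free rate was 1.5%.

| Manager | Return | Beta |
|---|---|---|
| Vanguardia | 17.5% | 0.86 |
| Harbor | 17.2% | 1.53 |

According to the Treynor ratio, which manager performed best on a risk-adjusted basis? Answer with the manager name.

Vanguardia: Treynor = (17.5% − 1.5%) / 0.86 = 18.605
Harbor: Treynor = (17.2% − 1.5%) / 1.53 = 10.261
Highest: Vanguardia (18.605).

Vanguardia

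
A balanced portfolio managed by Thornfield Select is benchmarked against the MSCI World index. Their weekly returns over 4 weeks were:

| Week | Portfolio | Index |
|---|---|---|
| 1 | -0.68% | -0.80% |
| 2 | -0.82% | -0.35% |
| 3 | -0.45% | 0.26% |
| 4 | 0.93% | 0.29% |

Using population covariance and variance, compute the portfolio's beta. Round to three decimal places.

r̄p = -0.2550%,  r̄m = -0.1500%
Cov = Σ(rp − r̄p)(rm − r̄m) / 4 = 0.2077
Var(rm) = Σ(rm − r̄m)² / 4 = 0.2061
β = Cov / Var = 0.2077 / 0.2061 = 1.0078

1.008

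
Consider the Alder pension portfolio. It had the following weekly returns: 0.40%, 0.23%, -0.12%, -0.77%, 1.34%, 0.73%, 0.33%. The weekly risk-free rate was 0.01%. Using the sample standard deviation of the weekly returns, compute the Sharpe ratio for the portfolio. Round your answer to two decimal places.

0.45

r̄ = (0.4 + 0.23 − 0.12 − 0.77 + 1.34 + 0.73 + 0.33) / 7 = 0.3057%
Σ(r − r̄)² = (0.4 − 0.3057)² + (0.23 − 0.3057)² + (-0.12 − 0.3057)² + … = 2.6034
σ = √[2.6034 / 6] = 0.6587%
Sharpe = (r̄ − rf) / σ = (0.3057 − 0.01) / 0.6587 = 0.2957 / 0.6587 = 0.4489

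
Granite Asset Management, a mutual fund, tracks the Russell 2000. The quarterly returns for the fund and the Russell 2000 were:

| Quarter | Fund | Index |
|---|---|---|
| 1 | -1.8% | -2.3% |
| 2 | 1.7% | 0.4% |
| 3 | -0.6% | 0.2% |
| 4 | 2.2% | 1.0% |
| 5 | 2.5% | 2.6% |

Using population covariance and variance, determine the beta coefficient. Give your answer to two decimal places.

0.95

r̄p = 0.8000%,  r̄m = 0.3800%
Cov = Σ(rp − r̄p)(rm − r̄m) / 5 = 2.3760
Var(rm) = Σ(rm − r̄m)² / 5 = 2.5056
β = Cov / Var = 2.3760 / 2.5056 = 0.9483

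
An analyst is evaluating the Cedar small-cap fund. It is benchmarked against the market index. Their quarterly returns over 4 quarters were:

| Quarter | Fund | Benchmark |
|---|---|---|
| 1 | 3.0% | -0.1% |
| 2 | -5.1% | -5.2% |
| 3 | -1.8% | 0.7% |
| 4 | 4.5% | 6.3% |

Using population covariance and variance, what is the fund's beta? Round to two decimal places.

r̄p = 0.1500%,  r̄m = 0.4250%
Cov = Σ(rp − r̄p)(rm − r̄m) / 4 = 13.2638
Var(rm) = Σ(rm − r̄m)² / 4 = 16.6269
β = Cov / Var = 13.2638 / 16.6269 = 0.7977

0.80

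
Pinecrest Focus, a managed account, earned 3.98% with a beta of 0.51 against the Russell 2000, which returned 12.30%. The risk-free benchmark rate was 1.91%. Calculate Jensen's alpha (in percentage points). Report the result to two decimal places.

CAPM expected return = Rf + β(Rm − Rf) = 1.91% + 0.51 × (12.30% − 1.91%) = 1.91 + 0.51 × 10.39 = 7.2089%
Jensen's α = Rp − E[R] = 3.98% − 7.2089% = -3.2289

-3.23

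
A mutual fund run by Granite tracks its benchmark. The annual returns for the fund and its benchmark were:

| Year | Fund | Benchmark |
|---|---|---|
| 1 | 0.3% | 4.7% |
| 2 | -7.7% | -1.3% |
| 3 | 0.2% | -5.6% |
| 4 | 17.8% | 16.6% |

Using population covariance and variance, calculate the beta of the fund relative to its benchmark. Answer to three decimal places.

r̄p = 2.6500%,  r̄m = 3.6000%
Cov = Σ(rp − r̄p)(rm − r̄m) / 4 = 66.9050
Var(rm) = Σ(rm − r̄m)² / 4 = 69.7150
β = Cov / Var = 66.9050 / 69.7150 = 0.9597

0.960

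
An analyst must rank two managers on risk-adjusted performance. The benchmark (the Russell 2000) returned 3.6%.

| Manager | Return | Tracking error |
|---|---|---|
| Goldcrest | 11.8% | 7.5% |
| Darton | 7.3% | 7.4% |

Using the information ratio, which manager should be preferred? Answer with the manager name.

Goldcrest

Goldcrest: IR = (11.8% − 3.6%) / 7.5% = 1.093
Darton: IR = (7.3% − 3.6%) / 7.4% = 0.500
Highest: Goldcrest (1.093).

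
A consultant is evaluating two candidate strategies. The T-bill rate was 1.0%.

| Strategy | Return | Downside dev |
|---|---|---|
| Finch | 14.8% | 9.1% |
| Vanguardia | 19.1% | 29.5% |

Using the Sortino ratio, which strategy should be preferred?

Finch: Sortino ratio = (14.8% − 1.0%) / 9.1% = 1.516
Vanguardia: Sortino ratio = (19.1% − 1.0%) / 29.5% = 0.614
Highest: Finch (1.516).

Finch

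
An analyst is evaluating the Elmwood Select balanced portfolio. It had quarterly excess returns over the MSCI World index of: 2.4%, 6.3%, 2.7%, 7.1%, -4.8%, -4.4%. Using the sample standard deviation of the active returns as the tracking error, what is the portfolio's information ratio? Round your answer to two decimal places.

0.30

Mean return μ = 9.30 / 6 = 1.5500%
Sample std dev = √[131.1350 / 5] = 5.1212%
IR = μ / tracking error = 1.5500 / 5.1212 = 0.3027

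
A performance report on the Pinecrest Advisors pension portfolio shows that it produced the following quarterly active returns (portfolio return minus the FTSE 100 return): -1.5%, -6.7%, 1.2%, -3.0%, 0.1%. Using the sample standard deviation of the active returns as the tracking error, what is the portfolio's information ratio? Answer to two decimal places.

-0.64

μ = (-1.5 − 6.7 + 1.2 − 3 + 0.1) / 5 = -1.9800%
Sample std dev = √[37.9880 / 4] = 3.0817%
IR = μ / tracking error = -1.9800 / 3.0817 = -0.6425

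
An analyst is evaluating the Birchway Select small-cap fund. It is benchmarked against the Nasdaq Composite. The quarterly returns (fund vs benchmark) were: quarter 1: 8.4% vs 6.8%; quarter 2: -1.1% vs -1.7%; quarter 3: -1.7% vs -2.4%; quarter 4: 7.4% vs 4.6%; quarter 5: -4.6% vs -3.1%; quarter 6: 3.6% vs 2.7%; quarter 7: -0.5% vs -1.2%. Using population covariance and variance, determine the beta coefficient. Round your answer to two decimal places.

r̄p = 1.6429%,  r̄m = 0.8143%
Cov = Σ(rp − r̄p)(rm − r̄m) / 7 = 16.0465
Var(rm) = Σ(rm − r̄m)² / 7 = 12.8212
β = Cov / Var = 16.0465 / 12.8212 = 1.2516

1.25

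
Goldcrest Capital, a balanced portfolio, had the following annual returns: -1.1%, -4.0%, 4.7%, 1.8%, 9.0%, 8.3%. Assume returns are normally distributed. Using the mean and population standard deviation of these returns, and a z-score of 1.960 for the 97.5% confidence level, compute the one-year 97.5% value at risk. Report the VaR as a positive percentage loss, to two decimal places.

Mean return r̄ = 18.70 / 6 = 3.1167%
Population std dev = √[134.1483 / 6] = 4.7284%
VaR = −(r̄ − z·σ) = −(3.1167 − 1.960 × 4.7284) = −(-6.1510) = 6.1510%

6.15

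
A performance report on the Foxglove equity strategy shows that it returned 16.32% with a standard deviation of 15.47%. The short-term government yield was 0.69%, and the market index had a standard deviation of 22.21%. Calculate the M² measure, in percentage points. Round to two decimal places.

Sharpe = (Rp − Rf) / σp = (16.32% − 0.69%) / 15.47% = 1.0103
M² = Rf + Sharpe × σm = 0.69% + 1.0103 × 22.21% = 23.1288%

23.13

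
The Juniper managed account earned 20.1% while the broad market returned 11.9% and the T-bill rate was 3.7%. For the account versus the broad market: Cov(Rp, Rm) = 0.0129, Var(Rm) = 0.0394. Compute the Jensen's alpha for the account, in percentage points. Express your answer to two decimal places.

13.72

β = Cov / Var = 0.0129 / 0.0394 = 0.3274
E[R] = Rf + β(Rm − Rf) = 3.7% + 0.3274 × (11.9% − 3.7%) = 6.3847%
α = Rp − E[R] = 20.1% − 6.3847% = 13.7153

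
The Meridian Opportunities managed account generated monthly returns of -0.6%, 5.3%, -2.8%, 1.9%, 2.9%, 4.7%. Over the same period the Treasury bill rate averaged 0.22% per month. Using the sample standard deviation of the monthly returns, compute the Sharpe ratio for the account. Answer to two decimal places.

r̄ = (-0.6 + 5.3 − 2.8 + 1.9 + 2.9 + 4.7) / 6 = 11.40 / 6 = 1.9000%
Σ(r − r̄)² = (-0.6 − 1.9000)² + (5.3 − 1.9000)² + … = 48.7400
sample σ = √(48.7400 / 5) = √9.7480 = 3.1222%
Sharpe = (r̄ − rf) / σ = (1.9000 − 0.22) / 3.1222 = 1.6800 / 3.1222 = 0.5381

0.54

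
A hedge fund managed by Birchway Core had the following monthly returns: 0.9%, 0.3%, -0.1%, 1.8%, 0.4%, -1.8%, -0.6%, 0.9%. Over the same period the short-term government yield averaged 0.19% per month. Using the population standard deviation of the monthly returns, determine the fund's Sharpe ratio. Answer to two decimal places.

r̄ = (0.9 + 0.3 − 0.1 + 1.8 + 0.4 − 1.8 − 0.6 + 0.9) / 8 = 1.80 / 8 = 0.2250%
Population std dev = √[8.3150 / 8] = 1.0195%
Sharpe = (r̄ − rf) / σ = (0.2250 − 0.19) / 1.0195 = 0.0350 / 1.0195 = 0.0343

0.03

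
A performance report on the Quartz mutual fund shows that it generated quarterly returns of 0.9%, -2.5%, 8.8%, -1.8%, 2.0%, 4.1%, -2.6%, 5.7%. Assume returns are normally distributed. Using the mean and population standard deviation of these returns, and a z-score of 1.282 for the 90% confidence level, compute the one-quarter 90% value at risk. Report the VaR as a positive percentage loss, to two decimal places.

3.16

r̄ = (0.9 − 2.5 + 8.8 − 1.8 + 2 + 4.1 − 2.6 + 5.7) / 8 = 14.60 / 8 = 1.8250%
Population std dev = √[121.1550 / 8] = 3.8916%
VaR = −(r̄ − z·σ) = −(1.8250 − 1.282 × 3.8916) = −(-3.1640) = 3.1640%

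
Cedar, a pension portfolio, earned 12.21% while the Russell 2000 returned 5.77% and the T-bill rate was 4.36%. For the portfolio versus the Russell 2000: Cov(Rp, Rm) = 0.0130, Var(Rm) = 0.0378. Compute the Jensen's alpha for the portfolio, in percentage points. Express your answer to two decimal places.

β = Cov / Var = 0.0130 / 0.0378 = 0.3439
E[R] = Rf + β(Rm − Rf) = 4.36% + 0.3439 × (5.77% − 4.36%) = 4.8449%
α = Rp − E[R] = 12.21% − 4.8449% = 7.3651

7.37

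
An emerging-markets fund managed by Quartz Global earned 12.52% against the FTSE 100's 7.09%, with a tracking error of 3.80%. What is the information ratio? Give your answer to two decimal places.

IR = (Rp − Rb) / TE = (12.52% − 7.09%) / 3.80% = 5.43% / 3.80% = 1.4289

1.43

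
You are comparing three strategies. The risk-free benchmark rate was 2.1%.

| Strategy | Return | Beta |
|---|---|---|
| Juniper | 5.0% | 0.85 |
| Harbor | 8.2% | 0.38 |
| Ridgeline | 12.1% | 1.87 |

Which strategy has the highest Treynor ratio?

Harbor

Juniper: Treynor = (5.0% − 2.1%) / 0.85 = 3.412
Harbor: Treynor = (8.2% − 2.1%) / 0.38 = 16.053
Ridgeline: Treynor = (12.1% − 2.1%) / 1.87 = 5.348
Highest: Harbor (16.053).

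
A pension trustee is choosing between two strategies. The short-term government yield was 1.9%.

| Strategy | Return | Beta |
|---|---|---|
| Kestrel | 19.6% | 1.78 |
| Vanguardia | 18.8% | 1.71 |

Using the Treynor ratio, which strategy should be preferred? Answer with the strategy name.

Kestrel: Treynor = (19.6% − 1.9%) / 1.78 = 9.944
Vanguardia: Treynor = (18.8% − 1.9%) / 1.71 = 9.883
Highest: Kestrel (9.944).

Kestrel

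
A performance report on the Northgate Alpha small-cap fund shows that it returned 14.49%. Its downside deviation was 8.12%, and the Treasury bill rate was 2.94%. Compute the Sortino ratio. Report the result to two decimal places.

Sortino = (Rp − Rf) / σd = (14.49% − 2.94%) / 8.12% = 11.55% / 8.12% = 1.4224

1.42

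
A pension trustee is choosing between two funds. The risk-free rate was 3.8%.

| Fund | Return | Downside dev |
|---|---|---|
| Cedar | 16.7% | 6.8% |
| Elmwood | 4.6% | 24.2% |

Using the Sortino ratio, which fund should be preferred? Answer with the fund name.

Cedar: Sortino ratio = (16.7% − 3.8%) / 6.8% = 1.897
Elmwood: Sortino ratio = (4.6% − 3.8%) / 24.2% = 0.033
Highest: Cedar (1.897).

Cedar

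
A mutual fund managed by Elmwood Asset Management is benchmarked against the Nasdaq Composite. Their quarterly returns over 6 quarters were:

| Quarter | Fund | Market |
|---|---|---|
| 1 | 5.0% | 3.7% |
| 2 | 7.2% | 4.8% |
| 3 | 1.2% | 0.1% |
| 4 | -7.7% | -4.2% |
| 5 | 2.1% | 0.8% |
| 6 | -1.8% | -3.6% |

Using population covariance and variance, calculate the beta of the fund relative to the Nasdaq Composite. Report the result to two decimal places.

1.36

r̄p = 1.0000%,  r̄m = 0.2667%
Cov = Σ(rp − r̄p)(rm − r̄m) / 6 = 15.3467
Var(rm) = Σ(rm − r̄m)² / 6 = 11.2589
β = Cov / Var = 15.3467 / 11.2589 = 1.3631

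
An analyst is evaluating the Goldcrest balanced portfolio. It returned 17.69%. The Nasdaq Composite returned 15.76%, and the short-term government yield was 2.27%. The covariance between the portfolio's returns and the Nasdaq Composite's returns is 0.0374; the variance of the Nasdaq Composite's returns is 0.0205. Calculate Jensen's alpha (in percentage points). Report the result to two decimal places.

-9.19

β = Cov / Var = 0.0374 / 0.0205 = 1.8244
E[R] = Rf + β(Rm − Rf) = 2.27% + 1.8244 × (15.76% − 2.27%) = 26.8812%
α = Rp − E[R] = 17.69% − 26.8812% = -9.1912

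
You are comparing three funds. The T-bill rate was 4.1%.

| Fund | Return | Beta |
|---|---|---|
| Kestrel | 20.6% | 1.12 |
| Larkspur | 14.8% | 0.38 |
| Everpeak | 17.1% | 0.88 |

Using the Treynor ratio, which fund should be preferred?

Larkspur

Kestrel: Treynor = (20.6% − 4.1%) / 1.12 = 14.732
Larkspur: Treynor = (14.8% − 4.1%) / 0.38 = 28.158
Everpeak: Treynor = (17.1% − 4.1%) / 0.88 = 14.773
Highest: Larkspur (28.158).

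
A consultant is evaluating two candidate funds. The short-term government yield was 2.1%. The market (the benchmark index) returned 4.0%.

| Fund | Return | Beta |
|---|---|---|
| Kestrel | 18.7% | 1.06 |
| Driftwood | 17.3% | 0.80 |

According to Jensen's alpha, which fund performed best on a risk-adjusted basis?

Kestrel

Kestrel: α = 18.7% − [2.1% + 1.06 × (4.0% − 2.1%)] = 14.586
Driftwood: α = 17.3% − [2.1% + 0.80 × (4.0% − 2.1%)] = 13.680
Highest: Kestrel (14.586).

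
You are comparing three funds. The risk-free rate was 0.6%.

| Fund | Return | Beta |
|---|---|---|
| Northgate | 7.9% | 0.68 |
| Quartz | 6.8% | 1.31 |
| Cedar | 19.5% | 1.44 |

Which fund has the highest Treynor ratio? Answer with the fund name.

Cedar

Northgate: Treynor = (7.9% − 0.6%) / 0.68 = 10.735
Quartz: Treynor = (6.8% − 0.6%) / 1.31 = 4.733
Cedar: Treynor = (19.5% − 0.6%) / 1.44 = 13.125
Highest: Cedar (13.125).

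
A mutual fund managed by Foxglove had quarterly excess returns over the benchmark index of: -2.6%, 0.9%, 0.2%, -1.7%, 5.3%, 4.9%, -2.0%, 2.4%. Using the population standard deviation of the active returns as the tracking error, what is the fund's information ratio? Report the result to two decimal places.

μ = (-2.6 + 0.9 + 0.2 − 1.7 + 5.3 + 4.9 − 2 + 2.4) / 8 = 0.9250%
Σ(r − μ)² = (-2.6 − 0.9250)² + (0.9 − 0.9250)² + … = 65.5150
population σ = √(65.5150 / 8) = √8.1894 = 2.8617%
IR = μ / tracking error = 0.9250 / 2.8617 = 0.3232

0.32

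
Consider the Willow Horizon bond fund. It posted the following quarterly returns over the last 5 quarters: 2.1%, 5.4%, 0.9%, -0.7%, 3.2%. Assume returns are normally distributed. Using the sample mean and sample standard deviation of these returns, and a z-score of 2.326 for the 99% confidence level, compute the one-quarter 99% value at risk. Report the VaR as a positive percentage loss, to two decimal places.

3.19

μ = (2.1 + 5.4 + 0.9 − 0.7 + 3.2) / 5 = 2.1800%
Σ(r − μ)² = (2.1 − 2.1800)² + (5.4 − 2.1800)² + … = 21.3480
sample σ = √(21.3480 / 4) = √5.3370 = 2.3102%
VaR = −(μ − z·σ) = −(2.1800 − 2.326 × 2.3102) = −(-3.1935) = 3.1935%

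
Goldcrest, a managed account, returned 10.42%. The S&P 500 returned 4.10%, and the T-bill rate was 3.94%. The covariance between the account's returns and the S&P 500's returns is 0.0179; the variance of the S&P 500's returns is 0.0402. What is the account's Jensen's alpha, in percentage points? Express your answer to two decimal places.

6.41

β = Cov / Var = 0.0179 / 0.0402 = 0.4453
E[R] = Rf + β(Rm − Rf) = 3.94% + 0.4453 × (4.10% − 3.94%) = 4.0112%
α = Rp − E[R] = 10.42% − 4.0112% = 6.4088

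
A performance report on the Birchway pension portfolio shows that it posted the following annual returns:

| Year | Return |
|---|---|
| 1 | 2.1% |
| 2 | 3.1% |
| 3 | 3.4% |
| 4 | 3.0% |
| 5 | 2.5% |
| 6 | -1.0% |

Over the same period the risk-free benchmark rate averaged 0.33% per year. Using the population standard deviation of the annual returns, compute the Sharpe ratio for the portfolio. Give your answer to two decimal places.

r̄ = (2.1 + 3.1 + 3.4 + 3 + 2.5 − 1) / 6 = 2.1833%
Σ(r − r̄)² = (2.1 − 2.1833)² + (3.1 − 2.1833)² + … = 13.2283
σ = √[13.2283 / 6] = 1.4848%
Sharpe = (r̄ − rf) / σ = (2.1833 − 0.33) / 1.4848 = 1.8533 / 1.4848 = 1.2482

1.25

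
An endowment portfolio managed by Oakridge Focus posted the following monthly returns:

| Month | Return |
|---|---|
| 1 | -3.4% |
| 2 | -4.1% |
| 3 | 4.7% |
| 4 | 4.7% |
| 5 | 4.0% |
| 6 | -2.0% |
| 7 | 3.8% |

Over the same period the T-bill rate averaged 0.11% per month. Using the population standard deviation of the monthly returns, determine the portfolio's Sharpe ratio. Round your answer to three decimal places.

0.264

r̄ = (-3.4 − 4.1 + 4.7 + 4.7 + 4 − 2 + 3.8) / 7 = 7.70 / 7 = 1.1000%
Population std dev = √[98.5200 / 7] = 3.7516%
Sharpe = (r̄ − rf) / σ = (1.1000 − 0.11) / 3.7516 = 0.9900 / 3.7516 = 0.2639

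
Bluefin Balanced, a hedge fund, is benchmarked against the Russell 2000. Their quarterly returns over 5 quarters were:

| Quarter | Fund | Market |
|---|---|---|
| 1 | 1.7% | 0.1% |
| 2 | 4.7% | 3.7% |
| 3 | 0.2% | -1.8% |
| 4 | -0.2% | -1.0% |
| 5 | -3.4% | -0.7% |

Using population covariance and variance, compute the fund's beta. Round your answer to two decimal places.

1.06

r̄p = 0.6000%,  r̄m = 0.0600%
Cov = Σ(rp − r̄p)(rm − r̄m) / 5 = 3.9200
Var(rm) = Σ(rm − r̄m)² / 5 = 3.6824
β = Cov / Var = 3.9200 / 3.6824 = 1.0645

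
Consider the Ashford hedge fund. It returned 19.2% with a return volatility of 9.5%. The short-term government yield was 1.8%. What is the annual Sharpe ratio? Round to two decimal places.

Sharpe = (Rp − Rf) / σp = (19.2% − 1.8%) / 9.5% = 17.40% / 9.5% = 1.8316

1.83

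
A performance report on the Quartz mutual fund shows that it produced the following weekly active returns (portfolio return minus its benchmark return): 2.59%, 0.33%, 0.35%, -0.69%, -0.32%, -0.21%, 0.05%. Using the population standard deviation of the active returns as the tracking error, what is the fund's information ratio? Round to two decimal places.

r̄ = (2.59 + 0.33 + 0.35 − 0.69 − 0.32 − 0.21 + 0.05) / 7 = 0.3000%
Σ(r − r̄)² = (2.59 − 0.3000)² + (0.33 − 0.3000)² + … = 6.9346
σ = √[6.9346 / 7] = 0.9953%
IR = r̄ / tracking error = 0.3000 / 0.9953 = 0.3014

0.30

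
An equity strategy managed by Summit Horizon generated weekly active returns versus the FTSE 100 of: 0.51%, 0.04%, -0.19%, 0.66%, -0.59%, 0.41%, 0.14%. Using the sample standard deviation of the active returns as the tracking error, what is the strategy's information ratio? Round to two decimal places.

0.32

r̄ = (0.51 + 0.04 − 0.19 + 0.66 − 0.59 + 0.41 + 0.14) / 7 = 0.1400%
Σ(r − r̄)² = (0.51 − 0.1400)² + (0.04 − 0.1400)² + (-0.19 − 0.1400)² + … = 1.1320
σ = √[1.1320 / 6] = 0.4344%
IR = r̄ / tracking error = 0.1400 / 0.4344 = 0.3223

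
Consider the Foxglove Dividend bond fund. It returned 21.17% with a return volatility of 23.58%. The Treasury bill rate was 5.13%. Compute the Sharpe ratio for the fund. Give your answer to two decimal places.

Sharpe = (Rp − Rf) / σp = (21.17% − 5.13%) / 23.58% = 16.04% / 23.58% = 0.6802

0.68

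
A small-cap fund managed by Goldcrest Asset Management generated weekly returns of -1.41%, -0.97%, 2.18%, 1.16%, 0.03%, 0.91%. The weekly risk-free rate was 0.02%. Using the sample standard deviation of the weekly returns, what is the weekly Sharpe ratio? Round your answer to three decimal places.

0.218

r̄ = (-1.41 − 0.97 + 2.18 + 1.16 + 0.03 + 0.91) / 6 = 1.900 / 6 = 0.3167%
Sample std dev = √[9.2543 / 5] = 1.3605%
Sharpe = (r̄ − rf) / σ = (0.3167 − 0.02) / 1.3605 = 0.2967 / 1.3605 = 0.2181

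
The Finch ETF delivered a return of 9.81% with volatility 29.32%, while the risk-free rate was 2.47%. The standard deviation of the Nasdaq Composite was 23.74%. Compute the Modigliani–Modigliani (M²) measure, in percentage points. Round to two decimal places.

Sharpe = (Rp − Rf) / σp = (9.81% − 2.47%) / 29.32% = 0.2503
M² = Rf + Sharpe × σm = 2.47% + 0.2503 × 23.74% = 8.4121%

8.41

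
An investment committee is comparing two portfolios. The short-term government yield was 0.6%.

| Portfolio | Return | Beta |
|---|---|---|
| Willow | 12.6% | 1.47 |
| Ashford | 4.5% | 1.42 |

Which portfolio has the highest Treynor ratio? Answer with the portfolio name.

Willow

Willow: Treynor = (12.6% − 0.6%) / 1.47 = 8.163
Ashford: Treynor = (4.5% − 0.6%) / 1.42 = 2.746
Highest: Willow (8.163).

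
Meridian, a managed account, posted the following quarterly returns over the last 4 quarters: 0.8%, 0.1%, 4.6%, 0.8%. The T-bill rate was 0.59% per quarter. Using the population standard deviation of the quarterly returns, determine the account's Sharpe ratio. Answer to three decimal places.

0.557

Mean return r̄ = 6.30 / 4 = 1.5750%
Σ(r − r̄)² = (0.8 − 1.5750)² + (0.1 − 1.5750)² + … = 12.5275
population σ = √(12.5275 / 4) = √3.1319 = 1.7697%
Sharpe = (r̄ − rf) / σ = (1.5750 − 0.59) / 1.7697 = 0.9850 / 1.7697 = 0.5566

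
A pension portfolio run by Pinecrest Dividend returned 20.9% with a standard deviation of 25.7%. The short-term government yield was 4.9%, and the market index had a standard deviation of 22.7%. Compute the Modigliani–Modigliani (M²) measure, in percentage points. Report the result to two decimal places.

19.03

Sharpe = (Rp − Rf) / σp = (20.9% − 4.9%) / 25.7% = 0.6226
M² = Rf + Sharpe × σm = 4.9% + 0.6226 × 22.7% = 19.0330%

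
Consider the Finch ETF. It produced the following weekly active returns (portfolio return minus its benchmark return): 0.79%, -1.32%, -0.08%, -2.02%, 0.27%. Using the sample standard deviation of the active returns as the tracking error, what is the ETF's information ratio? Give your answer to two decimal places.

Mean return r̄ = -2.360 / 5 = -0.4720%
Σ(r − r̄)² = 5.4123; sample σ = √(5.4123/4) = 1.1632%
IR = r̄ / tracking error = -0.4720 / 1.1632 = -0.4058

-0.41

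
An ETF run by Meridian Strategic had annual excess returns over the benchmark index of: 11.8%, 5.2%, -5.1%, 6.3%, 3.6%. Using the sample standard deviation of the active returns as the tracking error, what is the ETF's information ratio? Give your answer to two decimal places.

0.71

μ = (11.8 + 5.2 − 5.1 + 6.3 + 3.6) / 5 = 4.3600%
Sample std dev = √[149.8920 / 4] = 6.1215%
IR = μ / tracking error = 4.3600 / 6.1215 = 0.7122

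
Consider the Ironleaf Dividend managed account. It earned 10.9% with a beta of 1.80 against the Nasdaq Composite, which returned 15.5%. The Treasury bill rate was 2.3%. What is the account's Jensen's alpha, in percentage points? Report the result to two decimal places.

CAPM expected return = Rf + β(Rm − Rf) = 2.3% + 1.80 × (15.5% − 2.3%) = 2.3 + 1.80 × 13.20 = 26.0600%
Jensen's α = Rp − E[R] = 10.9% − 26.0600% = -15.1600

-15.16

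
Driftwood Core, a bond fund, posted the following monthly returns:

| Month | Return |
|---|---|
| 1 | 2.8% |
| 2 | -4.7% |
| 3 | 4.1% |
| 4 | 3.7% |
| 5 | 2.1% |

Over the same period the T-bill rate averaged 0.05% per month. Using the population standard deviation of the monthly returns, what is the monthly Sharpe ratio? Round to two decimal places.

r̄ = (2.8 − 4.7 + 4.1 + 3.7 + 2.1) / 5 = 1.6000%
Population std dev = √[52.0400 / 5] = 3.2261%
Sharpe = (r̄ − rf) / σ = (1.6000 − 0.05) / 3.2261 = 1.5500 / 3.2261 = 0.4805

0.48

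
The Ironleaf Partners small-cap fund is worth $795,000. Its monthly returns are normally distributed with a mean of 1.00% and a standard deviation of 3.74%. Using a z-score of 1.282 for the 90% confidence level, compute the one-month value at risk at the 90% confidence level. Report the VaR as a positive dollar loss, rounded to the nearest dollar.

$30,168

Return at the 90% tail: μ − z·σ = 1.00% − 1.282 × 3.74% = 1 − 4.79468 = -3.79468%
VaR = −(-3.79468%) × $795,000 = 3.79468% × $795,000 = $30,168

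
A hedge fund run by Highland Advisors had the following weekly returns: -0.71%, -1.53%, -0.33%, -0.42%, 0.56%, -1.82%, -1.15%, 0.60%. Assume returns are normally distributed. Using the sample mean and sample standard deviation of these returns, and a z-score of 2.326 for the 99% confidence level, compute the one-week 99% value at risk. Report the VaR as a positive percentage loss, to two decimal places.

r̄ = (-0.71 − 1.53 − 0.33 − 0.42 + 0.56 − 1.82 − 1.15 + 0.6) / 8 = -4.800 / 8 = -0.6000%
Σ(r − r̄)² = 5.5588; sample σ = √(5.5588/7) = 0.8911%
VaR = −(r̄ − z·σ) = −(-0.6000 − 2.326 × 0.8911) = −(-2.6727) = 2.6727%

2.67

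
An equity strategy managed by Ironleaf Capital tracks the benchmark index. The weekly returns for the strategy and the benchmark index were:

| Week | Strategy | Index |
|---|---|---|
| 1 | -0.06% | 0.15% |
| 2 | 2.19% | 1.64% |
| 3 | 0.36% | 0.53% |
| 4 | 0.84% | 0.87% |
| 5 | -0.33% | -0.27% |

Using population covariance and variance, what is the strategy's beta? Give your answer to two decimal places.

1.34

r̄p = 0.6000%,  r̄m = 0.5840%
Cov = Σ(rp − r̄p)(rm − r̄m) / 5 = 0.5683
Var(rm) = Σ(rm − r̄m)² / 5 = 0.4235
β = Cov / Var = 0.5683 / 0.4235 = 1.3419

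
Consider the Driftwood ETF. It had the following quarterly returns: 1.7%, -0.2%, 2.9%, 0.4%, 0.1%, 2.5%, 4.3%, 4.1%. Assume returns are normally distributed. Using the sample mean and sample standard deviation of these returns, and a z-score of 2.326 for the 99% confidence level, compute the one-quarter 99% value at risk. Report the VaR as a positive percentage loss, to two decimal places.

r̄ = (1.7 − 0.2 + 2.9 + 0.4 + 0.1 + 2.5 + 4.3 + 4.1) / 8 = 1.9750%
Σ(r − r̄)² = (1.7 − 1.9750)² + (-0.2 − 1.9750)² + (2.9 − 1.9750)² + … = 21.8550
sample σ = √(21.8550 / 7) = √3.1221 = 1.7669%
VaR = −(r̄ − z·σ) = −(1.9750 − 2.326 × 1.7669) = −(-2.1348) = 2.1348%

2.13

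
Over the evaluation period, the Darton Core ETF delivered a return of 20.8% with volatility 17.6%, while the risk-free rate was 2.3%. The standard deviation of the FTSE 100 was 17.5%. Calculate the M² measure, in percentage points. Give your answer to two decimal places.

20.69

Sharpe = (Rp − Rf) / σp = (20.8% − 2.3%) / 17.6% = 1.0511
M² = Rf + Sharpe × σm = 2.3% + 1.0511 × 17.5% = 20.6943%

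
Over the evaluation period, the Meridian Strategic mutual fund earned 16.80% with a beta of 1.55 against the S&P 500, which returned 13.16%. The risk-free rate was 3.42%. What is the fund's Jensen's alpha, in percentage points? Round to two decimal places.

CAPM expected return = Rf + β(Rm − Rf) = 3.42% + 1.55 × (13.16% − 3.42%) = 3.42 + 1.55 × 9.74 = 18.5170%
Jensen's α = Rp − E[R] = 16.80% − 18.5170% = -1.7170

-1.72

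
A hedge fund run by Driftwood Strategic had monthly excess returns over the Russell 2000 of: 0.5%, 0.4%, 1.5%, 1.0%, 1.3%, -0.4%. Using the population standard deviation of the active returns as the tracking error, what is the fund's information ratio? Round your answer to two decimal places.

1.13

r̄ = (0.5 + 0.4 + 1.5 + 1 + 1.3 − 0.4) / 6 = 4.30 / 6 = 0.7167%
Population std dev = √[2.4283 / 6] = 0.6362%
IR = r̄ / tracking error = 0.7167 / 0.6362 = 1.1265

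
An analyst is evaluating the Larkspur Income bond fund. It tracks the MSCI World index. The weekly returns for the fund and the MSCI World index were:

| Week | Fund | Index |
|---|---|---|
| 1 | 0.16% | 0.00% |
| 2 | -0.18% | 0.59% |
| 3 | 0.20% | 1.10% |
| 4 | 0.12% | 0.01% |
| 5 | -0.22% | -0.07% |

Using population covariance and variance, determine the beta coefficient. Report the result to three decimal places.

r̄p = 0.0160%,  r̄m = 0.3260%
Cov = Σ(rp − r̄p)(rm − r̄m) / 5 = 0.0209
Var(rm) = Σ(rm − r̄m)² / 5 = 0.2063
β = Cov / Var = 0.0209 / 0.2063 = 0.1013

0.101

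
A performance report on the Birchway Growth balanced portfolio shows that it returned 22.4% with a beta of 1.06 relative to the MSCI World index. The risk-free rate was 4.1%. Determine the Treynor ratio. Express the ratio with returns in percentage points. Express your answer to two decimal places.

Treynor = (Rp − Rf) / β = (22.4% − 4.1%) / 1.06 = 18.30 / 1.06 = 17.2642

17.26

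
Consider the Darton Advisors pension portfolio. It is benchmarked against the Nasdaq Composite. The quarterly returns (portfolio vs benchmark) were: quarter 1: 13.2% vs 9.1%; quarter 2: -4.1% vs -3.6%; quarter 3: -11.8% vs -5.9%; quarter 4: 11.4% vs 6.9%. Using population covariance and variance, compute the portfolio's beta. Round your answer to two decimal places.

1.60

r̄p = 2.1750%,  r̄m = 1.6250%
Cov = Σ(rp − r̄p)(rm − r̄m) / 4 = 67.2556
Var(rm) = Σ(rm − r̄m)² / 4 = 41.9069
β = Cov / Var = 67.2556 / 41.9069 = 1.6049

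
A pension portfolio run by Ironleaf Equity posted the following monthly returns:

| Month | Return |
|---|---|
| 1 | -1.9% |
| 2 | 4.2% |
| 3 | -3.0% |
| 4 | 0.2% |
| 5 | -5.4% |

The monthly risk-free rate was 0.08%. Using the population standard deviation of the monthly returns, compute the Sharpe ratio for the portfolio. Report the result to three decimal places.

r̄ = (-1.9 + 4.2 − 3 + 0.2 − 5.4) / 5 = -1.1800%
Σ(r − r̄)² = 52.4880; population σ = √(52.4880/5) = 3.2400%
Sharpe = (r̄ − rf) / σ = (-1.1800 − 0.08) / 3.2400 = -1.2600 / 3.2400 = -0.3889

-0.389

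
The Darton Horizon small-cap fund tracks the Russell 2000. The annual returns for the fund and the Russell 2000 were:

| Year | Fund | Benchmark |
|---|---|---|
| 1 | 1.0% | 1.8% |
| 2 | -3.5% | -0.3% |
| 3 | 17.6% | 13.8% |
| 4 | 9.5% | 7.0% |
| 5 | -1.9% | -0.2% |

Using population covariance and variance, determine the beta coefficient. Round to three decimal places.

1.463

r̄p = 4.5400%,  r̄m = 4.4200%
Cov = Σ(rp − r̄p)(rm − r̄m) / 5 = 42.4552
Var(rm) = Σ(rm − r̄m)² / 5 = 29.0256
β = Cov / Var = 42.4552 / 29.0256 = 1.4627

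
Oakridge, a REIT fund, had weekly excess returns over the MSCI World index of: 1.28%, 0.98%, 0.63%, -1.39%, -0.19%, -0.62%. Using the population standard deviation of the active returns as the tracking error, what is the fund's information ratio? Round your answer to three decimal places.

0.123

r̄ = (1.28 + 0.98 + 0.63 − 1.39 − 0.19 − 0.62) / 6 = 0.690 / 6 = 0.1150%
Σ(r − r̄)² = (1.28 − 0.1150)² + (0.98 − 0.1150)² + … = 5.2690
population σ = √(5.2690 / 6) = √0.8782 = 0.9371%
IR = r̄ / tracking error = 0.1150 / 0.9371 = 0.1227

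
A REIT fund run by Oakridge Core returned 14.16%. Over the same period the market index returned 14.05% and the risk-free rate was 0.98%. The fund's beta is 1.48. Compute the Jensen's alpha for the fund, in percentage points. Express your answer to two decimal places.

CAPM expected return = Rf + β(Rm − Rf) = 0.98% + 1.48 × (14.05% − 0.98%) = 0.98 + 1.48 × 13.07 = 20.3236%
Jensen's α = Rp − E[R] = 14.16% − 20.3236% = -6.1636

-6.16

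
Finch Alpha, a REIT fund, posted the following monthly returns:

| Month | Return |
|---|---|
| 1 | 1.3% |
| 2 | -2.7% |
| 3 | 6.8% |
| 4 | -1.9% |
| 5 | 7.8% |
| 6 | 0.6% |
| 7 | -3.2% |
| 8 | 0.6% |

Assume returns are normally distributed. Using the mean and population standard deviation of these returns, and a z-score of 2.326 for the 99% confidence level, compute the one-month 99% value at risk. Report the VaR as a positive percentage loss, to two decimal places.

7.84

r̄ = (1.3 − 2.7 + 6.8 − 1.9 + 7.8 + 0.6 − 3.2 + 0.6) / 8 = 1.1625%
Σ(r − r̄)² = (1.3 − 1.1625)² + (-2.7 − 1.1625)² + (6.8 − 1.1625)² + … = 119.8188
population σ = √(119.8188 / 8) = √14.9774 = 3.8701%
VaR = −(r̄ − z·σ) = −(1.1625 − 2.326 × 3.8701) = −(-7.8394) = 7.8394%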